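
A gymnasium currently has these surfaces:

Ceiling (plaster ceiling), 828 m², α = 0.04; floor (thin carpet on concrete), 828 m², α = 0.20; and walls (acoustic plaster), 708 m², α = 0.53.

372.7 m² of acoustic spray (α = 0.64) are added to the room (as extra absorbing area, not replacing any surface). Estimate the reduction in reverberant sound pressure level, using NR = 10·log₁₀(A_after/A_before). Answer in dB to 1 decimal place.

1.5 dB

A_before = Σ Sᵢαᵢ = 828*0.04 + 828*0.20 + 708*0.53 = 573.960 sabins.
Added absorption = 372.7 × 0.64 = 238.528 sabins.
A_after = 573.960 + 238.528 = 812.488 sabins.
Reduction = 10 log₁₀(A_after/A_before) = 10 log₁₀(1.4156) = 1.5 dB.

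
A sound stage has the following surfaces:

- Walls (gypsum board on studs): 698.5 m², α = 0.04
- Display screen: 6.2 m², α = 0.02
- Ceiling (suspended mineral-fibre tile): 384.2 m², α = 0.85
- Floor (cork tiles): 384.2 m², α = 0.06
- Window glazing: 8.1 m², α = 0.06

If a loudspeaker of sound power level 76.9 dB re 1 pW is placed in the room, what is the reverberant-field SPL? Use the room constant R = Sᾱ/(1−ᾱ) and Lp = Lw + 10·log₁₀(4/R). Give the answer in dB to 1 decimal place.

A = 378.172 sabins; S = 1481.2 m².
ᾱ = 0.2553, so room constant R = A/(1−ᾱ) = 507.818 m².
Lp = 76.9 + 10·log₁₀(4/507.818) = 76.9 + (-21.04) = 55.9 dB.

55.9 dB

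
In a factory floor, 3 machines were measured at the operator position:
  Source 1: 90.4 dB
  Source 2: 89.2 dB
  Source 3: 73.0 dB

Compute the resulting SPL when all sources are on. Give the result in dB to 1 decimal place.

92.9 dB

Σ 10^(Lᵢ/10) = 1.948e+09.
Back to dB: 10·log₁₀ Σ = 92.9 dB.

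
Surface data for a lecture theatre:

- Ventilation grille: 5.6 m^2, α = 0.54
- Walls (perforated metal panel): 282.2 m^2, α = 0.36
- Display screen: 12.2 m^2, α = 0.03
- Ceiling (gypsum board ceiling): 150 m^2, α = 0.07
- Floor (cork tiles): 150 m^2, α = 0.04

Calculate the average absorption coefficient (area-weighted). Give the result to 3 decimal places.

S = Σ Sᵢ = 5.6 + 282.2 + 12.2 + 150 + 150 = 600.0 m^2.
Σ(Sᵢαᵢ) = 5.6·0.54 + 282.2·0.36 + 12.2·0.03 + 150·0.07 + 150·0.04 = 121.482.
ᾱ = A/S = 0.202.

0.202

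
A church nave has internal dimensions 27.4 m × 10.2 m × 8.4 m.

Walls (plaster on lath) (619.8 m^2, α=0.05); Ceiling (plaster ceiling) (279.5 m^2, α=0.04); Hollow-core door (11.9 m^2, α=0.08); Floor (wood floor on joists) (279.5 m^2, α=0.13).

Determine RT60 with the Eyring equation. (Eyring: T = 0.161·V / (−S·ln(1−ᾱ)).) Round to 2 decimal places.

Total surface area S = 619.8 + 279.5 + 11.9 + 279.5 = 1190.7 m^2.
Σ(Sᵢαᵢ) = 619.8·0.05 + 279.5·0.04 + 11.9·0.08 + 279.5·0.13 = 79.457.
Mean coefficient ᾱ = A/S = 0.0667.
−S·ln(1−ᾱ) = −1190.7 × ln(1 − 0.0667) = 82.192.
V = 27.4 × 10.2 × 8.4 = 2347.632 m³.
T = 0.161·V/[−S·ln(1−ᾱ)] = 0.161·2347.632/82.192 = 4.60 s.

4.60 sec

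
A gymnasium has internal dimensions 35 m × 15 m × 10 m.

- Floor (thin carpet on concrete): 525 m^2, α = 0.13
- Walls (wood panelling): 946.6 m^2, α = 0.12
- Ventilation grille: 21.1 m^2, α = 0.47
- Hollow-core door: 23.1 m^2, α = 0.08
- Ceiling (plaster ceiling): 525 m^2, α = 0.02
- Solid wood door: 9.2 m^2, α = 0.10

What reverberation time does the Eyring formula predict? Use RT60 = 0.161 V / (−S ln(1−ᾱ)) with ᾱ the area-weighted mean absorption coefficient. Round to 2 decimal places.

S = Σ Sᵢ = 2050.0 m^2.
Σ(Sᵢαᵢ) = 525·0.13 + 946.6·0.12 + 21.1·0.47 + 23.1·0.08 + 525·0.02 + 9.2·0.10 = 205.027.
ᾱ = 205.027 / 2050.0 = 0.1000.
Eyring denominator: −S ln(1−ᾱ) = 215.989.
V = 35 × 15 × 10 = 5250 m³.
RT60 = 0.161 × 5250 / 215.989 = 3.91 s.

3.91 sec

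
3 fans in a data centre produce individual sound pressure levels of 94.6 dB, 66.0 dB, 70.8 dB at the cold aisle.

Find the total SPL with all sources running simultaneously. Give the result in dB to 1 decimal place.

94.6 dB

Converting to relative power and adding: 10^(94.6/10) + 10^(66.0/10) + 10^(70.8/10) = 2.9e+09.
L_total = 10·log₁₀(2.9e+09) = 94.6 dB.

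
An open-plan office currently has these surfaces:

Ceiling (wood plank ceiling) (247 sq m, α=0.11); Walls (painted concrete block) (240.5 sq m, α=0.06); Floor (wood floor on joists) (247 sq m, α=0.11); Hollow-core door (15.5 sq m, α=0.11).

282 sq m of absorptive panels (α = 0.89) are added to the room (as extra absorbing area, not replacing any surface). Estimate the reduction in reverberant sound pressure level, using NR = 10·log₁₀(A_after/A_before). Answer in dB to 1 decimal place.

6.6 dB

Total absorption A_before = 247·0.11 + 240.5·0.06 + 247·0.11 + 15.5·0.11
  = 27.170 + 14.430 + 27.170 + 1.705 = 70.475 sq m sabins.
Treatment contributes 282·0.89 = 250.980 sabins.
A_after = 70.475 + 250.980 = 321.455 sabins.
Reduction = 10 log₁₀(A_after/A_before) = 10 log₁₀(4.5613) = 6.6 dB.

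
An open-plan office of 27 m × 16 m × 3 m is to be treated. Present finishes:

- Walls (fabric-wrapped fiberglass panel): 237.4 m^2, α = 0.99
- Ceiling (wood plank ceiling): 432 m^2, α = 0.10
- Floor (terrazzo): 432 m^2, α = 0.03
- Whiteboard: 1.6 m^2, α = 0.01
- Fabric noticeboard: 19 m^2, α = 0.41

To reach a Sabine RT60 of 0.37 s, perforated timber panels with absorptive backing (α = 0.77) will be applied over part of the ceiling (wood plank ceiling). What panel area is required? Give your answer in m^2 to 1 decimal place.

Equivalent absorption area: A₁ = 237.4×0.99 + 432×0.10 + 432×0.03 + 1.6×0.01 + 19×0.41 = 298.992 m^2.
V = 1296 m³. Target absorption A₂ = 0.161 × 1296 / 0.37 = 563.935 sabins.
Absorption to add: 563.935 − 298.992 = 264.943 sabins.
Each m^2 of panel replacing the ceiling (wood plank ceiling) adds (0.77 − 0.10) = 0.67 sabins.
Panel area = 264.943 / 0.67 = 395.4 m^2.

395.4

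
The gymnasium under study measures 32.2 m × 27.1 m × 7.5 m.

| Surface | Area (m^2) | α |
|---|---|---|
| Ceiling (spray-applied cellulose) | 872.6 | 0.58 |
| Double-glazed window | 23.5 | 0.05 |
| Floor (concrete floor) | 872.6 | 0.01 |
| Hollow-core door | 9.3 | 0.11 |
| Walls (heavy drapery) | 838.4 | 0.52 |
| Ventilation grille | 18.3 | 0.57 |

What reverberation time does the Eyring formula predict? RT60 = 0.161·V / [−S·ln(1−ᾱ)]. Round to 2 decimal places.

0.88 seconds

Total surface area S = 872.6 + 23.5 + 872.6 + 9.3 + 838.4 + 18.3 = 2634.7 m^2.
Σ(Sᵢαᵢ) = 872.6·0.58 + 23.5·0.05 + 872.6·0.01 + 9.3·0.11 + 838.4·0.52 + 18.3·0.57 = 963.431.
Mean coefficient ᾱ = A/S = 0.3657.
−S·ln(1−ᾱ) = −2634.7 × ln(1 − 0.3657) = 1199.403.
V = 32.2 × 27.1 × 7.5 = 6544.65 m³.
T = 0.161·V/[−S·ln(1−ᾱ)] = 0.161·6544.65/1199.403 = 0.88 s.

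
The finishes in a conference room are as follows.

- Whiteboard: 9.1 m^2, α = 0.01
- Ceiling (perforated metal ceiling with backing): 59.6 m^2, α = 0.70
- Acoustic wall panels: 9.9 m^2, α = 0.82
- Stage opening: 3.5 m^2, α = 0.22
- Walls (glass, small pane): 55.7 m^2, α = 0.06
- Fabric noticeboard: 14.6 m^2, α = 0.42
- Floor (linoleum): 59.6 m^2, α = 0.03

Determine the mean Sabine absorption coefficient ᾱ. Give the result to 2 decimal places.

0.29

Total surface area S = 212.0 m^2.
Weighted sum Σ Sα = 61.961.
ᾱ = 61.961 / 212.0 = 0.29.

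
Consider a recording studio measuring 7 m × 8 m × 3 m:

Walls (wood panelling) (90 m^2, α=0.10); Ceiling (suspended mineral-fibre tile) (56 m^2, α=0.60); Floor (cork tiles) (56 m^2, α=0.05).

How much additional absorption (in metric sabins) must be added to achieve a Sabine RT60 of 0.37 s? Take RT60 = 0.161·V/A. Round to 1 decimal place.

27.7 sabins

A₁ = Σ Sᵢαᵢ = 90·0.10 + 56·0.60 + 56·0.05 = 45.400 sabins.
For T = 0.37 s, need A₂ = 0.161·V/T = 0.161·168/0.37 = 73.103 sabins.
Shortfall: 73.103 − 45.400 = 27.7 sabins.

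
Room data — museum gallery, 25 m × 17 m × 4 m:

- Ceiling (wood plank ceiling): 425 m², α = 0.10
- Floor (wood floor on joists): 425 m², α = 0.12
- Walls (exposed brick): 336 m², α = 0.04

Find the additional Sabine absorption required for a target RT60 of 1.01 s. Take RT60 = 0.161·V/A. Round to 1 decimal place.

Summing Sᵢαᵢ: 42.500 + 51.000 + 13.440 → A₁ = 106.940 sabins.
V = 1700 m³. Required absorption A₂ = 0.161 × 1700 / 1.01 = 270.990 sabins.
Additional absorption ΔA = 270.990 − 106.940 = 164.1 sabins.

164.1 sabins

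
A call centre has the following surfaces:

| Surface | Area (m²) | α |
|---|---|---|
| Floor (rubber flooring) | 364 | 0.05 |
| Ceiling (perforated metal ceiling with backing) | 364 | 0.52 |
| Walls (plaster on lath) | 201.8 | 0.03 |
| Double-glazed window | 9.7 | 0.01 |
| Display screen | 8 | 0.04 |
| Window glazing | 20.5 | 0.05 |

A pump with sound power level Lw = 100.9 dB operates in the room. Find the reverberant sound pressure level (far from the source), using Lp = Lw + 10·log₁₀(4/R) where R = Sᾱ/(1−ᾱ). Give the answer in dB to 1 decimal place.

82.5 dB

A = 214.976 sabins; S = 968.0 m².
ᾱ = 0.2221, so room constant R = A/(1−ᾱ) = 276.354 m².
Lp = 100.9 + 10·log₁₀(4/276.354) = 100.9 + (-18.39) = 82.5 dB.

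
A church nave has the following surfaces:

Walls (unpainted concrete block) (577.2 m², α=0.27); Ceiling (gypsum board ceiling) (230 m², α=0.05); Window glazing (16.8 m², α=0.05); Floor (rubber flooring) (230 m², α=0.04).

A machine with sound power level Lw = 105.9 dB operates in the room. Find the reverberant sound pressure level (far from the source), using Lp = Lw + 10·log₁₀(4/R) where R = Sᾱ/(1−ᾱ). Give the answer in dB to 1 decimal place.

Σ(Sᵢαᵢ) = 577.2·0.27 + 230·0.05 + 16.8·0.05 + 230·0.04 = 177.384; total area S = 1054.0 m².
ᾱ = 177.384/1054.0 = 0.1683; R = Sᾱ/(1−ᾱ) = 177.384/(1−0.1683) = 213.279 m².
Lp = Lw + 10 log₁₀(4/R) = 105.9 -17.27 = 88.6 dB.

88.6 dB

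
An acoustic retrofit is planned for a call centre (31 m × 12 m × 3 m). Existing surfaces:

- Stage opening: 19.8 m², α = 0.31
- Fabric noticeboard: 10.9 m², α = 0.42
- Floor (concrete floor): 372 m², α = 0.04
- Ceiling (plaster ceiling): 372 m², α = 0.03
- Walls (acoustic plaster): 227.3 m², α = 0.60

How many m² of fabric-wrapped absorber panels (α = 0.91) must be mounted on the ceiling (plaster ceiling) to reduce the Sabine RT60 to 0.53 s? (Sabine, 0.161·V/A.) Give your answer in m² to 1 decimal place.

188.5

Total absorption A₁ = 19.8×0.31 + 10.9×0.42 + 372×0.04 + 372×0.03 + 227.3×0.60
  = 6.138 + 4.578 + 14.880 + 11.160 + 136.380 = 173.136 m² sabins.
V = 1116 m³. Target absorption A₂ = 0.161 × 1116 / 0.53 = 339.011 sabins.
ΔA needed = 339.011 − 173.136 = 165.875 sabins.
Each m² of panel replacing the ceiling (plaster ceiling) adds (0.91 − 0.03) = 0.88 sabins.
Panel area = 165.875 / 0.88 = 188.5 m².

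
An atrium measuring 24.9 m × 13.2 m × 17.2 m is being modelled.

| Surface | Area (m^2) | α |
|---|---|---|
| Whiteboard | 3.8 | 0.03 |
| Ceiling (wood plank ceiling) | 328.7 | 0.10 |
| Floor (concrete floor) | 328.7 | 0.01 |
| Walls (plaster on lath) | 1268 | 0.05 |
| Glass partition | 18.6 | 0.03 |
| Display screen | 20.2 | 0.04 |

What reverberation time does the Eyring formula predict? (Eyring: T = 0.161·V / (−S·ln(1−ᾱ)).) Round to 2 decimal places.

S = Σ Sᵢ = 1968.0 m^2.
Absorption A = 3.8·0.03 + 328.7·0.10 + 328.7·0.01 + 1268·0.05 + 18.6·0.03 + 20.2·0.04 = 101.037 sabins.
ᾱ = 101.037 / 1968.0 = 0.0513.
Eyring denominator: −S ln(1−ᾱ) = 103.640.
V = 24.9 × 13.2 × 17.2 = 5653.296 m³.
RT60 = 0.161 × 5653.296 / 103.640 = 8.78 s.

8.78 s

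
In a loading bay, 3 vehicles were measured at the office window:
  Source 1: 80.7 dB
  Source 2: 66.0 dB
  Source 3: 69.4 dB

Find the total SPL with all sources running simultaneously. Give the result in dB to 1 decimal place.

Sum in the linear (power) domain: Σ 10^(Lᵢ/10) = 10^(80.7/10) + 10^(66.0/10) + 10^(69.4/10) = 1.302e+08.
Combined level = 10 log₁₀(1.302e+08) = 81.1 dB.

81.1 dB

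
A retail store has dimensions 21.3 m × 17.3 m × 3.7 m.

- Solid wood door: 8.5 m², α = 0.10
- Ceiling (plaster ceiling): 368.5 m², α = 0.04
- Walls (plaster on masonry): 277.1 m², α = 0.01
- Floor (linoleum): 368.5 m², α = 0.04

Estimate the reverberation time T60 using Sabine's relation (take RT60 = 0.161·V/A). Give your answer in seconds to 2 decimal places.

Summing Sᵢαᵢ: 0.850 + 14.740 + 2.771 + 14.740 → A = 33.101 sabins.
Volume V = 21.3 × 17.3 × 3.7 = 1363.413 m³.
Sabine: RT60 = 0.161 × 1363.413 / 33.101 = 6.63 s.

6.63 seconds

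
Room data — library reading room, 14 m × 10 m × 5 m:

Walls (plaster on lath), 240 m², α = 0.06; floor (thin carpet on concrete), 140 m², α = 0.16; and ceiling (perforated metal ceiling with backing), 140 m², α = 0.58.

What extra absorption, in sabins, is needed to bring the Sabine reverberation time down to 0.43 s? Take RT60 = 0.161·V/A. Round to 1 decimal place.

144.1 sabins

A₁ = Σ Sᵢαᵢ = 240*0.06 + 140*0.16 + 140*0.58 = 118.000 sabins.
For T = 0.43 s, need A₂ = 0.161·V/T = 0.161·700/0.43 = 262.093 sabins.
ΔA = A₂ − A₁ = 262.093 − 118.000 = 144.1 sabins.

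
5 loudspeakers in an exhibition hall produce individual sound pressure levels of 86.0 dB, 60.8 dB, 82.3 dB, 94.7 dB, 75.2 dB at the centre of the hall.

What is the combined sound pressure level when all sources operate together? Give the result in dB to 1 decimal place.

Converting to relative power and adding: 10^(86.0/10) + 10^(60.8/10) + 10^(82.3/10) + 10^(94.7/10) + 10^(75.2/10) = 3.553e+09.
L_total = 10·log₁₀(3.553e+09) = 95.5 dB.

95.5 dB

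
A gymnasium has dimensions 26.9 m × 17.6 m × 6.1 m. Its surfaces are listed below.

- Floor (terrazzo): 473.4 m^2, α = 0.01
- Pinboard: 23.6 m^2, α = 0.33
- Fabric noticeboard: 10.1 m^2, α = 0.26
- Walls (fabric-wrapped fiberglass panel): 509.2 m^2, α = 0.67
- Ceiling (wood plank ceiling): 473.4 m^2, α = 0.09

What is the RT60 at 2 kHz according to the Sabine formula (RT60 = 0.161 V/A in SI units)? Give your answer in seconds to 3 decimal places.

Summing Sᵢαᵢ: 4.734 + 7.788 + 2.626 + 341.164 + 42.606 → A = 398.918 sabins.
Volume V = 26.9 × 17.6 × 6.1 = 2887.984 m³.
Sabine: RT60 = 0.161 × 2887.984 / 398.918 = 1.166 s.

1.166 sec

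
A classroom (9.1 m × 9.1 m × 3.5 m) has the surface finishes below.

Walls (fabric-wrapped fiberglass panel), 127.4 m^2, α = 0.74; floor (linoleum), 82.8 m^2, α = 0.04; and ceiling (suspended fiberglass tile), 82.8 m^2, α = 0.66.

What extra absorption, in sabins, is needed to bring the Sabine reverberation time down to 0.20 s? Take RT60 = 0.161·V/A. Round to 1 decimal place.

81.1 sabins

Total absorption A₁ = 127.4×0.74 + 82.8×0.04 + 82.8×0.66
  = 94.276 + 3.312 + 54.648 = 152.236 m^2 sabins.
For T = 0.20 s, need A₂ = 0.161·V/T = 0.161·289.835/0.20 = 233.317 sabins.
Additional absorption ΔA = 233.317 − 152.236 = 81.1 sabins.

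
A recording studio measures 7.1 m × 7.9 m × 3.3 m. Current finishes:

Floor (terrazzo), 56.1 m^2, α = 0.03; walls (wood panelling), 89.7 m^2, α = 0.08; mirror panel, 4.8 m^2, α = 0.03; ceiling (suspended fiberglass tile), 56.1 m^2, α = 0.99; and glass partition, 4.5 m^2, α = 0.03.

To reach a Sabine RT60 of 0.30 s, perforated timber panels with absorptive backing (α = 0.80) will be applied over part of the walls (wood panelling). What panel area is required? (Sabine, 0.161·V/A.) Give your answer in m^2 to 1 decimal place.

Summing Sᵢαᵢ: 1.683 + 7.176 + 0.144 + 55.539 + 0.135 → A₁ = 64.677 sabins.
V = 185.097 m³. Target absorption A₂ = 0.161 × 185.097 / 0.30 = 99.335 sabins.
Absorption to add: 99.335 − 64.677 = 34.658 sabins.
Each m^2 of panel replacing the walls (wood panelling) adds (0.80 − 0.08) = 0.72 sabins.
Panel area = 34.658 / 0.72 = 48.1 m^2.

48.1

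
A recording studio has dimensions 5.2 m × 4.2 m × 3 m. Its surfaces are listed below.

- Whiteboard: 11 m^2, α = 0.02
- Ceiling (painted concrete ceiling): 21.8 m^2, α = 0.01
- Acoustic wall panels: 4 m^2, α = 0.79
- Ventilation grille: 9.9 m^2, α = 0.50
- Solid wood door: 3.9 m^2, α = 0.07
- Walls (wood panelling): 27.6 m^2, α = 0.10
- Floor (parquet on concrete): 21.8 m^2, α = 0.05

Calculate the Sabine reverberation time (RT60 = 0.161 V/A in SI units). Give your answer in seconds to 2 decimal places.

0.83 sec

Total absorption A = 11×0.02 + 21.8×0.01 + 4×0.79 + 9.9×0.50 + 3.9×0.07 + 27.6×0.10 + 21.8×0.05
  = 0.220 + 0.218 + 3.160 + 4.950 + 0.273 + 2.760 + 1.090 = 12.671 m^2 sabins.
Room volume: 65.52 m³.
T = 0.161 V/A = 0.161·65.52/12.671 = 0.83 s.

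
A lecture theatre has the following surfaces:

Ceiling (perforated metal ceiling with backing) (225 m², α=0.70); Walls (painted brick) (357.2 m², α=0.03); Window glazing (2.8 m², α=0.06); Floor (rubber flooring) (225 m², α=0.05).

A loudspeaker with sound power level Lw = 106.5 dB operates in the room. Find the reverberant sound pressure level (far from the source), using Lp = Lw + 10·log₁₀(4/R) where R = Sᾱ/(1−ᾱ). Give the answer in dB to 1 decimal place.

A = 179.634 sabins; S = 810.0 m².
ᾱ = 179.634/810.0 = 0.2218; R = Sᾱ/(1−ᾱ) = 179.634/(1−0.2218) = 230.833 m².
Lp = Lw + 10 log₁₀(4/R) = 106.5 -17.61 = 88.9 dB.

88.9 dB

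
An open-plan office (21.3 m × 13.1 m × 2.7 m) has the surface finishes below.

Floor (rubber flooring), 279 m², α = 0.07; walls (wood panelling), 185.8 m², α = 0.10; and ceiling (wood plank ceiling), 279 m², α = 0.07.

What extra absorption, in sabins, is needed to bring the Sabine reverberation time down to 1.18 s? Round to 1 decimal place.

Summing Sᵢαᵢ: 19.530 + 18.580 + 19.530 → A₁ = 57.640 sabins.
V = 753.381 m³. Required absorption A₂ = 0.161 × 753.381 / 1.18 = 102.792 sabins.
Shortfall: 102.792 − 57.640 = 45.2 sabins.

45.2 sabins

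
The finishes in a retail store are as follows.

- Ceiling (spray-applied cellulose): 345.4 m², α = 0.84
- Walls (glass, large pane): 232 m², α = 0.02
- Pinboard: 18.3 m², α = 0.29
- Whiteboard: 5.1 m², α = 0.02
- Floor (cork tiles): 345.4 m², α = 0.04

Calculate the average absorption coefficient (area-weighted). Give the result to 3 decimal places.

0.332

S = Σ Sᵢ = 345.4 + 232 + 18.3 + 5.1 + 345.4 = 946.2 m².
Weighted sum Σ Sα = 314.001.
ᾱ = 314.001 / 946.2 = 0.332.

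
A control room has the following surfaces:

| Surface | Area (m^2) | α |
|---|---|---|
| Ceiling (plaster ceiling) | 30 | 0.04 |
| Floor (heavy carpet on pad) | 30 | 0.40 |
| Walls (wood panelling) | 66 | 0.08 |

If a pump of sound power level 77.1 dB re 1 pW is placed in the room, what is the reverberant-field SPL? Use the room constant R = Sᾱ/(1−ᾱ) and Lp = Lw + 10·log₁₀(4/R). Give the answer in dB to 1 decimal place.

A = 18.480 sabins; S = 126.0 m^2.
ᾱ = 18.480/126.0 = 0.1467; R = Sᾱ/(1−ᾱ) = 18.480/(1−0.1467) = 21.657 m^2.
Lp = 77.1 + 10·log₁₀(4/21.657) = 77.1 + (-7.34) = 69.8 dB.

69.8 dB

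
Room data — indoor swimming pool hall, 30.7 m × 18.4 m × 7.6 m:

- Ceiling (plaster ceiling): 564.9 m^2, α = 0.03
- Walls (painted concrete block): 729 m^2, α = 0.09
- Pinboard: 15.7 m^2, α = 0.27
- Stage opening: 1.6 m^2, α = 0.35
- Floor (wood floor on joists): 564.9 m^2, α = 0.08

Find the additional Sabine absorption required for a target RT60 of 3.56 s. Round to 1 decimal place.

Summing Sᵢαᵢ: 16.947 + 65.610 + 4.239 + 0.560 + 45.192 → A₁ = 132.548 sabins.
For T = 3.56 s, need A₂ = 0.161·V/T = 0.161·4293.088/3.56 = 194.154 sabins.
Shortfall: 194.154 − 132.548 = 61.6 sabins.

61.6 sabins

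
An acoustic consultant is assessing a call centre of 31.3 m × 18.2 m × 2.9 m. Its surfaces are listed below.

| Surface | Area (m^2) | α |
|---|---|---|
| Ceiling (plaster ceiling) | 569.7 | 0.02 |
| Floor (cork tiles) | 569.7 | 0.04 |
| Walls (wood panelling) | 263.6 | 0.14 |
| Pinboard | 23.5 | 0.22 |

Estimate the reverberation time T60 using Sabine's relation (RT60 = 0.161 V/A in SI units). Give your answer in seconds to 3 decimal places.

3.488 sec

Equivalent absorption area: A = 569.7*0.02 + 569.7*0.04 + 263.6*0.14 + 23.5*0.22 = 76.256 m^2.
Volume V = 31.3 × 18.2 × 2.9 = 1652.014 m³.
Sabine: RT60 = 0.161 × 1652.014 / 76.256 = 3.488 s.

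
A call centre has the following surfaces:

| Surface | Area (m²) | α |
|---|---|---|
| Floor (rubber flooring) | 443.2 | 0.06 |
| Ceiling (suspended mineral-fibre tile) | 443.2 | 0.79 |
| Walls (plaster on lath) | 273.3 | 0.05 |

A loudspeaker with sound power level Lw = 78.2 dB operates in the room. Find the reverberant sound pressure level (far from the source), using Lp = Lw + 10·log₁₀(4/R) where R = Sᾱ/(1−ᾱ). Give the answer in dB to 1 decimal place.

Σ(Sᵢαᵢ) = 443.2×0.06 + 443.2×0.79 + 273.3×0.05 = 390.385; total area S = 1159.7 m².
ᾱ = 390.385/1159.7 = 0.3366; R = Sᾱ/(1−ᾱ) = 390.385/(1−0.3366) = 588.461 m².
Lp = 78.2 + 10·log₁₀(4/588.461) = 78.2 + (-21.68) = 56.5 dB.

56.5 dB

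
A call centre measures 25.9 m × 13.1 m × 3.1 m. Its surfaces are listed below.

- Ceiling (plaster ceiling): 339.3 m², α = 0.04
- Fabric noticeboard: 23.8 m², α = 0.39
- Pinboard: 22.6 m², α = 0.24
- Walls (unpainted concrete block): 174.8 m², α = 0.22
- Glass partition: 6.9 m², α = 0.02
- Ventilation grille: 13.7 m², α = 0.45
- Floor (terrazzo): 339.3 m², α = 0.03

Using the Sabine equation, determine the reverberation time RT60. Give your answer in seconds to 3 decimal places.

A = Σ Sᵢαᵢ = 339.3×0.04 + 23.8×0.39 + 22.6×0.24 + 174.8×0.22 + 6.9×0.02 + 13.7×0.45 + 339.3×0.03 = 83.216 sabins.
V = 25.9·13.1·3.1 = 1051.799 m³.
RT60 = 0.161 · V / A = 0.161 × 1051.799 / 83.216 = 2.035 s.

2.035 sec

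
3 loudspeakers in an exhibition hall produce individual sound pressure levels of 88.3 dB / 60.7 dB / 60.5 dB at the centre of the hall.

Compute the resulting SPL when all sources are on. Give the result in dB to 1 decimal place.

88.3 dB

Converting to relative power and adding: 10^(88.3/10) + 10^(60.7/10) + 10^(60.5/10) = 6.784e+08.
L_total = 10·log₁₀(6.784e+08) = 88.3 dB.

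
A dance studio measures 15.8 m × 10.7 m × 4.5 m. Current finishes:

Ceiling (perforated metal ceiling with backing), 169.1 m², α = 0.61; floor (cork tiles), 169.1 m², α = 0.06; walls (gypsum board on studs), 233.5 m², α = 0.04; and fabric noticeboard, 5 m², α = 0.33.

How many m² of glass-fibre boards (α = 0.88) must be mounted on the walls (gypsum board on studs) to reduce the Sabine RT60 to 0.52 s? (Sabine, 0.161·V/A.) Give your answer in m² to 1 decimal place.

Equivalent absorption area: A₁ = 169.1*0.61 + 169.1*0.06 + 233.5*0.04 + 5*0.33 = 124.287 m².
Required A₂ = 0.161·760.77/0.52 = 235.546 sabins.
Absorption to add: 235.546 − 124.287 = 111.259 sabins.
Each m² of panel replacing the walls (gypsum board on studs) adds (0.88 − 0.04) = 0.84 sabins.
Panel area = 111.259 / 0.84 = 132.5 m².

132.5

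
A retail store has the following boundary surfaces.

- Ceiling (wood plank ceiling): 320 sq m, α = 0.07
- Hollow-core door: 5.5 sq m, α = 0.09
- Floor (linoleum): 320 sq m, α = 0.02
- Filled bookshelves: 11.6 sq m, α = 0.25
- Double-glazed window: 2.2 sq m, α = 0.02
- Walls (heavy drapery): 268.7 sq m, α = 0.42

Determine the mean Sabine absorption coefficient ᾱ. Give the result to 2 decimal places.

Total surface area S = 928.0 sq m.
Σ(Sᵢαᵢ) = 320*0.07 + 5.5*0.09 + 320*0.02 + 11.6*0.25 + 2.2*0.02 + 268.7*0.42 = 145.093.
ᾱ = A/S = 0.16.

0.16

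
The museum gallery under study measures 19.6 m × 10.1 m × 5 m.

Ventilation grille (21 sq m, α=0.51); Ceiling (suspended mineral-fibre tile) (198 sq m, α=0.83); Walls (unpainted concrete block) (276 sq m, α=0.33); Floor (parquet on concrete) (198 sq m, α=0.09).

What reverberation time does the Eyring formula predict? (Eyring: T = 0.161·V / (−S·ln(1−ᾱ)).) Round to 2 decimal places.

0.44 sec

S = Σ Sᵢ = 693.0 sq m.
Σ(Sᵢαᵢ) = 21×0.51 + 198×0.83 + 276×0.33 + 198×0.09 = 283.950.
ᾱ = 283.950 / 693.0 = 0.4097.
−S·ln(1−ᾱ) = −693.0 × ln(1 − 0.4097) = 365.297.
V = 19.6 × 10.1 × 5 = 989.8 m³.
T = 0.161·V/[−S·ln(1−ᾱ)] = 0.161·989.8/365.297 = 0.44 s.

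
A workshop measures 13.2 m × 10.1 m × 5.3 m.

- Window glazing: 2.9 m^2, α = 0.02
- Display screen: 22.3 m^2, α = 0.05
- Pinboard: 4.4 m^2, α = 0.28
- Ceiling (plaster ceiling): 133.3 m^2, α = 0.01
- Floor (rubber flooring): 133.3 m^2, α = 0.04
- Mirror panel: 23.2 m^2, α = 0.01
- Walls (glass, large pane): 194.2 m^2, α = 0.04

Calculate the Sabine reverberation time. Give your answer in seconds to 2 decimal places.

Total absorption A = 2.9·0.02 + 22.3·0.05 + 4.4·0.28 + 133.3·0.01 + 133.3·0.04 + 23.2·0.01 + 194.2·0.04
  = 0.058 + 1.115 + 1.232 + 1.333 + 5.332 + 0.232 + 7.768 = 17.070 m^2 sabins.
Volume V = 13.2 × 10.1 × 5.3 = 706.596 m³.
T = 0.161 V/A = 0.161·706.596/17.070 = 6.66 s.

6.66 seconds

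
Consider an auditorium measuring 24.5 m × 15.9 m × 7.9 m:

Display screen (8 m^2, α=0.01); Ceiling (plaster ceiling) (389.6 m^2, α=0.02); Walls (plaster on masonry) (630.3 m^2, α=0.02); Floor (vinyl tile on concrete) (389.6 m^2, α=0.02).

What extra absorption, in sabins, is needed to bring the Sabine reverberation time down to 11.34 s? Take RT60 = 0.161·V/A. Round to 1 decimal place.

Equivalent absorption area: A₁ = 8*0.01 + 389.6*0.02 + 630.3*0.02 + 389.6*0.02 = 28.270 m^2.
For T = 11.34 s, need A₂ = 0.161·V/T = 0.161·3077.445/11.34 = 43.692 sabins.
Shortfall: 43.692 − 28.270 = 15.4 sabins.

15.4 sabins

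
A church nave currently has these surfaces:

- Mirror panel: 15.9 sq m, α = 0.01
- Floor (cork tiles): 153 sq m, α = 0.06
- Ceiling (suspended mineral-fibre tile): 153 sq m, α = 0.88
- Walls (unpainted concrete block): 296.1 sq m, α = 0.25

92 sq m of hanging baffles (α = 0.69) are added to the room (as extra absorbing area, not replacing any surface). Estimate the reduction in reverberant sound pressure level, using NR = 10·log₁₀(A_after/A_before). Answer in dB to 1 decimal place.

1.1 dB

Total absorption A_before = 15.9·0.01 + 153·0.06 + 153·0.88 + 296.1·0.25
  = 0.159 + 9.180 + 134.640 + 74.025 = 218.004 sq m sabins.
Treatment contributes 92·0.69 = 63.480 sabins.
A_after = 218.004 + 63.480 = 281.484 sabins.
NR = 10·log₁₀(281.484/218.004) = 1.1 dB.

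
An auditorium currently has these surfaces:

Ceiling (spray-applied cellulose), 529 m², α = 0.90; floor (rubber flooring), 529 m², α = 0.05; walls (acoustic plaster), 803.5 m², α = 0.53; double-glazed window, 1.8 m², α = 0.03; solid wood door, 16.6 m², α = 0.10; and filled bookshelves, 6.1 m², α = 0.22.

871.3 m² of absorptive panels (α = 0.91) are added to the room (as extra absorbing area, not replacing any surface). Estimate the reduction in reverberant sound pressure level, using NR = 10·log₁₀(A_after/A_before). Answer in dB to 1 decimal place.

2.7 dB

Summing Sᵢαᵢ: 476.100 + 26.450 + 425.855 + 0.054 + 1.660 + 1.342 → A_before = 931.461 sabins.
Treatment contributes 871.3·0.91 = 792.883 sabins.
New total A_after = 1724.344 sabins.
NR = 10·log₁₀(1724.344/931.461) = 2.7 dB.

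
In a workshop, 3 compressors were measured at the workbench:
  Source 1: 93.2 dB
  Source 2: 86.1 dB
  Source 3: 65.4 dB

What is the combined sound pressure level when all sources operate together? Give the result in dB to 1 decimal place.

Σ 10^(Lᵢ/10) = 2.5e+09.
Back to dB: 10·log₁₀ Σ = 94.0 dB.

94.0 dB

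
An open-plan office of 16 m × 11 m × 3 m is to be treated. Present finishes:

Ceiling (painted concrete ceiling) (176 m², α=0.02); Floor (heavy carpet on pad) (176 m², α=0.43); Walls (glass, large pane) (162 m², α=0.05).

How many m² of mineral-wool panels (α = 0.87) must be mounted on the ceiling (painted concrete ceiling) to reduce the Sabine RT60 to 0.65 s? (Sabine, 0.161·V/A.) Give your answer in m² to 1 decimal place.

51.2

Equivalent absorption area: A₁ = 176·0.02 + 176·0.43 + 162·0.05 = 87.300 m².
Required A₂ = 0.161·528/0.65 = 130.782 sabins.
ΔA needed = 130.782 − 87.300 = 43.482 sabins.
Each m² of panel replacing the ceiling (painted concrete ceiling) adds (0.87 − 0.02) = 0.85 sabins.
Panel area = 43.482 / 0.85 = 51.2 m².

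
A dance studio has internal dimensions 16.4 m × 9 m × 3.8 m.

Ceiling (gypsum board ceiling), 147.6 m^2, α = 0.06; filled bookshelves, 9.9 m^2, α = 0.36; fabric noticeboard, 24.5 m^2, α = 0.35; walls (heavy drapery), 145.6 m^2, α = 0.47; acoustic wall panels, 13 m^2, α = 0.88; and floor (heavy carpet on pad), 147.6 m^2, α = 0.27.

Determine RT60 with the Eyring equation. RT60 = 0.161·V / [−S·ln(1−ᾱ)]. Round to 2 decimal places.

0.54 s

S = Σ Sᵢ = 488.2 m^2.
Absorption A = 147.6·0.06 + 9.9·0.36 + 24.5·0.35 + 145.6·0.47 + 13·0.88 + 147.6·0.27 = 140.719 sabins.
ᾱ = 140.719 / 488.2 = 0.2882.
Eyring denominator: −S ln(1−ᾱ) = 165.968.
V = 16.4 × 9 × 3.8 = 560.88 m³.
RT60 = 0.161 × 560.88 / 165.968 = 0.54 s.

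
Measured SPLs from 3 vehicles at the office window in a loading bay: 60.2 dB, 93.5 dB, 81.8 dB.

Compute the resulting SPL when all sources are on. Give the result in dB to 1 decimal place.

Σ 10^(Lᵢ/10) = 2.391e+09.
L_total = 10·log₁₀(2.391e+09) = 93.8 dB.

93.8 dB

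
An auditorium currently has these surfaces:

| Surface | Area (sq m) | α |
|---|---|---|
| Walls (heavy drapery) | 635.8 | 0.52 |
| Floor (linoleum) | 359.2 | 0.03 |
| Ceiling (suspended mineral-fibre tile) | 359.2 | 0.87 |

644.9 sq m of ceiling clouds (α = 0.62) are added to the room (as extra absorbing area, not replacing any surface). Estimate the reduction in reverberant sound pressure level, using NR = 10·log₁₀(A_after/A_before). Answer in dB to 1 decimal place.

2.1 dB

Equivalent absorption area: A_before = 635.8*0.52 + 359.2*0.03 + 359.2*0.87 = 653.896 sq m.
Treatment contributes 644.9·0.62 = 399.838 sabins.
New total A_after = 1053.734 sabins.
NR = 10·log₁₀(1053.734/653.896) = 2.1 dB.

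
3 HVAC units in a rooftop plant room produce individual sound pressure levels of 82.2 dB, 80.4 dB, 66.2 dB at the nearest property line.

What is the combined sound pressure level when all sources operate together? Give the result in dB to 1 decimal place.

Σ 10^(Lᵢ/10) = 2.798e+08.
L_total = 10·log₁₀(2.798e+08) = 84.5 dB.

84.5 dB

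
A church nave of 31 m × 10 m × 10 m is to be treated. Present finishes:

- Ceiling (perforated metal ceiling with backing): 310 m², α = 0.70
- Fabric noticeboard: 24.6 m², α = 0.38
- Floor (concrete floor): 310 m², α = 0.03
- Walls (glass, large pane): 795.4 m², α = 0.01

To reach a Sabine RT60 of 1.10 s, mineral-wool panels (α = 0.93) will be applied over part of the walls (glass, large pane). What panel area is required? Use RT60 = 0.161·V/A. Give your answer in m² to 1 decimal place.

A₁ = Σ Sᵢαᵢ = 310·0.70 + 24.6·0.38 + 310·0.03 + 795.4·0.01 = 243.602 sabins.
Required A₂ = 0.161·3100/1.10 = 453.727 sabins.
ΔA needed = 453.727 − 243.602 = 210.125 sabins.
Net gain per m²: Δα = 0.93 − 0.01 = 0.92.
Area = ΔA/Δα = 210.125/0.92 = 228.4 m².

228.4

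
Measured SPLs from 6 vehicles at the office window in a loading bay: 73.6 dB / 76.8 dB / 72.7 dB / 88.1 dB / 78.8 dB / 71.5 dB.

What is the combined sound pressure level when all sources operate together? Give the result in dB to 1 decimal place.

89.2 dB

Converting to relative power and adding: 10^(73.6/10) + 10^(76.8/10) + 10^(72.7/10) + 10^(88.1/10) + 10^(78.8/10) + 10^(71.5/10) = 8.25e+08.
Combined level = 10 log₁₀(8.25e+08) = 89.2 dB.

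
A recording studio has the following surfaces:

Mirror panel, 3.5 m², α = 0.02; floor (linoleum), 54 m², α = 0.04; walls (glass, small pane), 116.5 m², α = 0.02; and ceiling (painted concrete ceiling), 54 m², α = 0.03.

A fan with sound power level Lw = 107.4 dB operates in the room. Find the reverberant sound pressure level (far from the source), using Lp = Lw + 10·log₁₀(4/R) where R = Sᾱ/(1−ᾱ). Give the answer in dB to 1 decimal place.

105.4 dB

Σ(Sᵢαᵢ) = 3.5·0.02 + 54·0.04 + 116.5·0.02 + 54·0.03 = 6.180; total area S = 228.0 m².
ᾱ = 0.0271, so room constant R = A/(1−ᾱ) = 6.352 m².
Lp = Lw + 10 log₁₀(4/R) = 107.4 -2.01 = 105.4 dB.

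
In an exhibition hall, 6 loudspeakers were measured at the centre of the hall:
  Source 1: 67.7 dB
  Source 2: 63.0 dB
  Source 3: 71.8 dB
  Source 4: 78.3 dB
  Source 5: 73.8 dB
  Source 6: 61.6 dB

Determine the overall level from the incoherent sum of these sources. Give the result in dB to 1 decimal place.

80.6 dB

Σ 10^(Lᵢ/10) = 1.161e+08.
Back to dB: 10·log₁₀ Σ = 80.6 dB.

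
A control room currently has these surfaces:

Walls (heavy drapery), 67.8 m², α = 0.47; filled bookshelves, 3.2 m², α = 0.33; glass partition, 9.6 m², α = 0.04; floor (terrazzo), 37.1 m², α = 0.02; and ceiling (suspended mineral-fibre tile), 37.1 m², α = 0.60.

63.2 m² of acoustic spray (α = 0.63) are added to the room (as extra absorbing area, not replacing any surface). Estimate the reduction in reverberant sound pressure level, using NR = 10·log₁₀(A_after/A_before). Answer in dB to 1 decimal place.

Total absorption A_before = 67.8*0.47 + 3.2*0.33 + 9.6*0.04 + 37.1*0.02 + 37.1*0.60
  = 31.866 + 1.056 + 0.384 + 0.742 + 22.260 = 56.308 m² sabins.
Treatment contributes 63.2·0.63 = 39.816 sabins.
A_after = 56.308 + 39.816 = 96.124 sabins.
NR = 10·log₁₀(96.124/56.308) = 2.3 dB.

2.3 dB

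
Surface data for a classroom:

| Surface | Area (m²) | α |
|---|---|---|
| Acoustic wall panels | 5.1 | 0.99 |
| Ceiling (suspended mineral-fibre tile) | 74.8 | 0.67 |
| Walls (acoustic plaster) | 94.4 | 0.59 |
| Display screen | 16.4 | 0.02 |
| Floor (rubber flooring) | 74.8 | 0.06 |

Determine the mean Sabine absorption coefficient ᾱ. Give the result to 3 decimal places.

0.436

Total surface area S = 265.5 m².
Weighted sum Σ Sα = 115.677.
ᾱ = A/S = 0.436.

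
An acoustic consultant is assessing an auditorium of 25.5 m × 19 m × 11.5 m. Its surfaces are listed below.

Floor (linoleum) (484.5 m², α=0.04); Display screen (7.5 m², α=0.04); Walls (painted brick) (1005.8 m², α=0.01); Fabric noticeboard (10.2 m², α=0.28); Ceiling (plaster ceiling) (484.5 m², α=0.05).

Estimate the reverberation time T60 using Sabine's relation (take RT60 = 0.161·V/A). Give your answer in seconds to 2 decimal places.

15.79 s

Equivalent absorption area: A = 484.5*0.04 + 7.5*0.04 + 1005.8*0.01 + 10.2*0.28 + 484.5*0.05 = 56.819 m².
V = 25.5·19·11.5 = 5571.75 m³.
T = 0.161 V/A = 0.161·5571.75/56.819 = 15.79 s.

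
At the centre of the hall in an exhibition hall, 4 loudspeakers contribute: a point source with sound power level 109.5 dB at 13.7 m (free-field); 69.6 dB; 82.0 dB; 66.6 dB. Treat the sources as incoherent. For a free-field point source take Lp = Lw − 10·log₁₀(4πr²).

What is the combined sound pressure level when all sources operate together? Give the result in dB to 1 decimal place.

83.2 dB

Source at 13.7 m: Lp = 109.5 − 10·log₁₀(4π·13.7²) = 109.5 − 10·log₁₀(2358.582) = 75.8 dB.
Sum in the linear (power) domain: Σ 10^(Lᵢ/10) = 10^(75.8/10) + 10^(69.6/10) + 10^(82.0/10) + 10^(66.6/10) = 2.102e+08.
Combined level = 10 log₁₀(2.102e+08) = 83.2 dB.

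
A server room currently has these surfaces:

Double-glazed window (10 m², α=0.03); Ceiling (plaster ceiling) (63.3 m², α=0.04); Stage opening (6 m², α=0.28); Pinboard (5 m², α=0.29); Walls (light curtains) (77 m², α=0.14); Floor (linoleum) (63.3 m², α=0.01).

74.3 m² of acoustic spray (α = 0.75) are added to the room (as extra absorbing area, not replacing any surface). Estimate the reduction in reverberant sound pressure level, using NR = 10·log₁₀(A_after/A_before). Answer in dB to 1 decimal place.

6.2 dB

Summing Sᵢαᵢ: 0.300 + 2.532 + 1.680 + 1.450 + 10.780 + 0.633 → A_before = 17.375 sabins.
Added absorption = 74.3 × 0.75 = 55.725 sabins.
A_after = 17.375 + 55.725 = 73.100 sabins.
Reduction = 10 log₁₀(A_after/A_before) = 10 log₁₀(4.2072) = 6.2 dB.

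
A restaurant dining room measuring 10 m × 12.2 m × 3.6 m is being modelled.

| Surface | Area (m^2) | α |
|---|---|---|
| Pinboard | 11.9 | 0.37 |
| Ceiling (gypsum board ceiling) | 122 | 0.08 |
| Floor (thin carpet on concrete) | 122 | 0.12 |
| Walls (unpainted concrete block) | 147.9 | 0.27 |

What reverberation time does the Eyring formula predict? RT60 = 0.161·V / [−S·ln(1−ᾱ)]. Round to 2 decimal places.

0.94 s

Total surface area S = 11.9 + 122 + 122 + 147.9 = 403.8 m^2.
Σ(Sᵢαᵢ) = 11.9·0.37 + 122·0.08 + 122·0.12 + 147.9·0.27 = 68.736.
ᾱ = 68.736 / 403.8 = 0.1702.
−S·ln(1−ᾱ) = −403.8 × ln(1 − 0.1702) = 75.337.
V = 10 × 12.2 × 3.6 = 439.2 m³.
RT60 = 0.161 × 439.2 / 75.337 = 0.94 s.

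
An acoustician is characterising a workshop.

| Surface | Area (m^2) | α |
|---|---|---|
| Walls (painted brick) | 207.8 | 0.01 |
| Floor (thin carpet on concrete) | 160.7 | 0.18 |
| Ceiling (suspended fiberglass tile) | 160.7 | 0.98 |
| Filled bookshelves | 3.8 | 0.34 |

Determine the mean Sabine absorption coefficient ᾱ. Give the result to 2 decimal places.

0.36

S = Σ Sᵢ = 207.8 + 160.7 + 160.7 + 3.8 = 533.0 m^2.
A = 207.8·0.01 + 160.7·0.18 + 160.7·0.98 + 3.8·0.34 = 189.782 sabins.
ᾱ = A/S = 0.36.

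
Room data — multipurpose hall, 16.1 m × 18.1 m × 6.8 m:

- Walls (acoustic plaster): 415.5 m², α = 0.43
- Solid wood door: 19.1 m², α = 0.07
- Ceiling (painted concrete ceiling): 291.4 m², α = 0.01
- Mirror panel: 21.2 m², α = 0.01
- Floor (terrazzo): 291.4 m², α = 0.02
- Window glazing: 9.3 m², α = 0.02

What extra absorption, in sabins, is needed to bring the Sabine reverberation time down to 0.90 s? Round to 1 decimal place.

165.3 sabins

A₁ = Σ Sᵢαᵢ = 415.5*0.43 + 19.1*0.07 + 291.4*0.01 + 21.2*0.01 + 291.4*0.02 + 9.3*0.02 = 189.142 sabins.
For T = 0.90 s, need A₂ = 0.161·V/T = 0.161·1981.588/0.90 = 354.484 sabins.
Additional absorption ΔA = 354.484 − 189.142 = 165.3 sabins.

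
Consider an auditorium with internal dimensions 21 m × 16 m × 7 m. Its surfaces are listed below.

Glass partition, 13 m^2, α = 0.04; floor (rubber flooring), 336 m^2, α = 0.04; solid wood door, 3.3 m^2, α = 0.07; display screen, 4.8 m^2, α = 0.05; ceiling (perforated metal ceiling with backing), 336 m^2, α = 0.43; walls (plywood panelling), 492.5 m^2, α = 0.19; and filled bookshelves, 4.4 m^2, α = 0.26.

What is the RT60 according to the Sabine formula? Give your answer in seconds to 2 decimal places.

Summing Sᵢαᵢ: 0.520 + 13.440 + 0.231 + 0.240 + 144.480 + 93.575 + 1.144 → A = 253.630 sabins.
Room volume: 2352 m³.
Sabine: RT60 = 0.161 × 2352 / 253.630 = 1.49 s.

1.49 seconds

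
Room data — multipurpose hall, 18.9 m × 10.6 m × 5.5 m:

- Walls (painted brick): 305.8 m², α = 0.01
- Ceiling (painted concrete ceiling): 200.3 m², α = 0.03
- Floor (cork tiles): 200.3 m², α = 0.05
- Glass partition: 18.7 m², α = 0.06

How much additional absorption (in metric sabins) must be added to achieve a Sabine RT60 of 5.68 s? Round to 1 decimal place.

Summing Sᵢαᵢ: 3.058 + 6.009 + 10.015 + 1.122 → A₁ = 20.204 sabins.
V = 1101.87 m³. Required absorption A₂ = 0.161 × 1101.87 / 5.68 = 31.233 sabins.
Shortfall: 31.233 − 20.204 = 11.0 sabins.

11.0 sabins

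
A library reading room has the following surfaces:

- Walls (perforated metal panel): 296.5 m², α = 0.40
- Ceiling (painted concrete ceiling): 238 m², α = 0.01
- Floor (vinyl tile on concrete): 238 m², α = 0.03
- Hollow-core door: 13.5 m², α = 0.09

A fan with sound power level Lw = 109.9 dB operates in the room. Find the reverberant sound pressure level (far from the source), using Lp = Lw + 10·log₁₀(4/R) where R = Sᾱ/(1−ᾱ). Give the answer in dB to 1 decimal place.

A = 129.335 sabins; S = 786.0 m².
ᾱ = 0.1645, so room constant R = A/(1−ᾱ) = 154.800 m².
Lp = Lw + 10 log₁₀(4/R) = 109.9 -15.88 = 94.0 dB.

94.0 dB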